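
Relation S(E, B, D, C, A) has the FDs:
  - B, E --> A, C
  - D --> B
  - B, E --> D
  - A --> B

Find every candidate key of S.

No FD produces {E}, so it must be in every candidate key.
{A, E}⁺ = {A, B, C, D, E}, which is every attribute, so {A, E} is a candidate key.
{B, E}⁺ = {A, B, C, D, E}, which is every attribute, so {B, E} is a candidate key.
{D, E}⁺ = {A, B, C, D, E}, which is every attribute, so {D, E} is a candidate key.
No proper subset of any of these is a key, and no other minimal superkey exists.

{A, E}, {B, E}, {D, E}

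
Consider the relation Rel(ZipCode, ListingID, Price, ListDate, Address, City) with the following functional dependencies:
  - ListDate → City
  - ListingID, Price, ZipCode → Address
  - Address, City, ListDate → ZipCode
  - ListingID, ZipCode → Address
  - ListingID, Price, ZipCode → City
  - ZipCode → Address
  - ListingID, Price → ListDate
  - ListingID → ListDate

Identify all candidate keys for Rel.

{Address, ListingID, Price}, {ListingID, Price, ZipCode}

{ListingID, Price} never appear on the right of any FD, so every key must include all of them.
{Address, ListingID, Price}⁺ = {Address, City, ListDate, ListingID, Price, ZipCode} — all of the relation — so {Address, ListingID, Price} is a candidate key.
{ListingID, Price, ZipCode}⁺ = {Address, City, ListDate, ListingID, Price, ZipCode} — all of the relation — so {ListingID, Price, ZipCode} is a candidate key.
No proper subset of any of these is a key, and no other minimal superkey exists.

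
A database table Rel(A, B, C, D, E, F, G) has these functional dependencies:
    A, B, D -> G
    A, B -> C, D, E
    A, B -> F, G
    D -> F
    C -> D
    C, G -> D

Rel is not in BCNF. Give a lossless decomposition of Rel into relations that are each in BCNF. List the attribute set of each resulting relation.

{A, B, C, E, G}; {C, D}; {D, F}

Candidate key of the original relation: {A, B}.
{A, B, C, D, E, F, G}: {D} determines {D, F} here but is not a superkey — split on D -> F, giving {D, F} and {A, B, C, D, E, G}.
{D, F}: every determinant is a superkey — BCNF.
{A, B, C, D, E, G}: {C} determines {C, D} here but is not a superkey — split on C -> D, giving {C, D} and {A, B, C, E, G}.
{C, D}: every determinant is a superkey — BCNF.
{A, B, C, E, G}: every determinant is a superkey — BCNF.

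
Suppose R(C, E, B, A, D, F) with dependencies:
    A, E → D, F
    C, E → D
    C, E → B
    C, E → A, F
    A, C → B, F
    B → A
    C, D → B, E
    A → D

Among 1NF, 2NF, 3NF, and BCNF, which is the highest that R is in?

Candidate keys: {A, C}, {B, C}, {C, D}, {C, E}. Prime attributes: {A, B, C, D, E}.
For A, E → D, F we have {A, E}⁺ = {A, D, E, F}; {A, E} is not a superkey, so BCNF fails.
A, E → D, F determines the non-prime attribute {F} from a non-superkey — 3NF is violated.
No non-prime attribute depends on a proper subset of any candidate key, so 2NF holds.

2NF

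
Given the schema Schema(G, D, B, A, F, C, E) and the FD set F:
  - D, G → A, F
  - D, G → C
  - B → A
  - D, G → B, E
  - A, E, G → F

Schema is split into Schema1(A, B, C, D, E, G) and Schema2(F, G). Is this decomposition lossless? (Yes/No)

The shared attributes are {G} and {G}⁺ = {G}.
Neither Schema1 nor Schema2 is contained in that closure, so the decomposition is lossy.

No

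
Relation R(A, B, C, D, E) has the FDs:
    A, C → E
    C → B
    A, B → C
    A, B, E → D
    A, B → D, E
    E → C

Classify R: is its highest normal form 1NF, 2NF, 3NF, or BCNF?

3NF

Candidate keys: {A, B}, {A, C}, {A, E}. Prime attributes: {A, B, C, E}.
C → B breaks BCNF: {C}⁺ = {B, C}, so {C} is not a superkey.
Its right-hand attributes {B} are all prime, as are those of every other non-superkey FD — the relation is in 3NF.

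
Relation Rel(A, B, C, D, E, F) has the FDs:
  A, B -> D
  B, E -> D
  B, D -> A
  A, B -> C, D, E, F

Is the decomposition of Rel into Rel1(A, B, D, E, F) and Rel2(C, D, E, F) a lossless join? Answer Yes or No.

No

Rel1 ∩ Rel2 = {D, E, F}; its closure under F is {D, E, F}.
The closure covers neither Rel1 nor Rel2 entirely; the join is not lossless.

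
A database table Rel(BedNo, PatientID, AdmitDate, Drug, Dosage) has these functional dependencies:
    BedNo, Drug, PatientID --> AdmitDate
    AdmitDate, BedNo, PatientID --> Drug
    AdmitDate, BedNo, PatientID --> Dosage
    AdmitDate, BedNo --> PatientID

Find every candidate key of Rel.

{AdmitDate, BedNo}, {BedNo, Drug, PatientID}

{BedNo} never appears on the right of any FD, so every key must include it.
{AdmitDate, BedNo}⁺ = {AdmitDate, BedNo, Dosage, Drug, PatientID} — all of the relation — so {AdmitDate, BedNo} is a candidate key.
{BedNo, Drug, PatientID}⁺ = {AdmitDate, BedNo, Dosage, Drug, PatientID} — all of the relation — so {BedNo, Drug, PatientID} is a candidate key.
No proper subset of any of these is a key, and no other minimal superkey exists.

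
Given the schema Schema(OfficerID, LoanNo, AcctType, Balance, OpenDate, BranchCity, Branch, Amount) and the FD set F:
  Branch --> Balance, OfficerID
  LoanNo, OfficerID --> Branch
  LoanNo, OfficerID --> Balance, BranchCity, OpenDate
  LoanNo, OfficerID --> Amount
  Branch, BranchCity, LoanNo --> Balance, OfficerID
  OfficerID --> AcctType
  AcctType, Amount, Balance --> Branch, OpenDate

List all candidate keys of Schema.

{AcctType, Amount, Balance, LoanNo}, {Branch, LoanNo}, {LoanNo, OfficerID}

{LoanNo} never appears on the right of any FD, so every key must include it.
Closure of {Branch, LoanNo} is {AcctType, Amount, Balance, Branch, BranchCity, LoanNo, OfficerID, OpenDate}, the whole schema; {Branch, LoanNo} is a candidate key.
Closure of {LoanNo, OfficerID} is {AcctType, Amount, Balance, Branch, BranchCity, LoanNo, OfficerID, OpenDate}, the whole schema; {LoanNo, OfficerID} is a candidate key.
Closure of {AcctType, Amount, Balance, LoanNo} is {AcctType, Amount, Balance, Branch, BranchCity, LoanNo, OfficerID, OpenDate}, the whole schema; {AcctType, Amount, Balance, LoanNo} is a candidate key.
Any other superkey properly contains one of these, so there are no further candidate keys.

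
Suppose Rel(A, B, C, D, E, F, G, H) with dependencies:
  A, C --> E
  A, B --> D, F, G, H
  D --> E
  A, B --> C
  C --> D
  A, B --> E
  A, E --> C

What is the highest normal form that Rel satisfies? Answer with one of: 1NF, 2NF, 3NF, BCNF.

Candidate key: {A, B}. Prime attributes: {A, B}.
For A, C --> E we have {A, C}⁺ = {A, C, D, E}; {A, C} is not a superkey, so BCNF fails.
Because {E} is non-prime and the left side of A, C --> E is not a superkey, the relation is not in 3NF.
Checking every proper subset of each key, none determines a non-prime attribute — 2NF is satisfied.

2NF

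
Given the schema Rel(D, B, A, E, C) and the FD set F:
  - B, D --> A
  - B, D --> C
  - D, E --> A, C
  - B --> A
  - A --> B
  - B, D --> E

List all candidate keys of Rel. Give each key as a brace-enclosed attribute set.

{A, D}, {B, D}, {D, E}

Attributes never on any right-hand side: {D} — every candidate key must contain it.
{A, D}⁺ = {A, B, C, D, E}, which is every attribute, so {A, D} is a candidate key.
{B, D}⁺ = {A, B, C, D, E}, which is every attribute, so {B, D} is a candidate key.
{D, E}⁺ = {A, B, C, D, E}, which is every attribute, so {D, E} is a candidate key.
These are minimal and exhaustive — every other superkey contains one of them.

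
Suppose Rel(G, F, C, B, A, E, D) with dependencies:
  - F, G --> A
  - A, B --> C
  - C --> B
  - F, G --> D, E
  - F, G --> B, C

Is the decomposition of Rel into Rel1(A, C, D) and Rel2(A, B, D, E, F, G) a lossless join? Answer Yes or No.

The shared attributes are {A, D} and {A, D}⁺ = {A, D}.
Rel1 ⊄ {A, D} and Rel2 ⊄ {A, D}, so the split is lossy.

No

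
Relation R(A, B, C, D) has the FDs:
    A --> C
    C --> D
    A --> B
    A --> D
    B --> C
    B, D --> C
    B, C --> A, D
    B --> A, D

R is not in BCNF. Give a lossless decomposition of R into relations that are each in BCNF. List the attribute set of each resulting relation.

Candidate keys of the original relation: {A}, {B}.
Within {A, B, C, D}: {C}⁺ ∩ {A, B, C, D} = {C, D}, not the whole set, so C --> D violates BCNF; decompose into {C, D} and {A, B, C}.
{C, D} has no BCNF violation.
{A, B, C} has no BCNF violation.

{A, B, C}; {C, D}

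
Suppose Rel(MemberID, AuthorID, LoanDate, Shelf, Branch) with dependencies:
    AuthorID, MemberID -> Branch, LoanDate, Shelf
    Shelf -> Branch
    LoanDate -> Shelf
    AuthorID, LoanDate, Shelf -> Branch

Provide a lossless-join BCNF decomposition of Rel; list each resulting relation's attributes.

{AuthorID, LoanDate, MemberID}; {Branch, Shelf}; {LoanDate, Shelf}

Candidate key of the original relation: {AuthorID, MemberID}.
Within {AuthorID, Branch, LoanDate, MemberID, Shelf}: {Shelf}⁺ ∩ {AuthorID, Branch, LoanDate, MemberID, Shelf} = {Branch, Shelf}, not the whole set, so Shelf -> Branch violates BCNF; decompose into {Branch, Shelf} and {AuthorID, LoanDate, MemberID, Shelf}.
{Branch, Shelf} has no BCNF violation.
Within {AuthorID, LoanDate, MemberID, Shelf}: {LoanDate}⁺ ∩ {AuthorID, LoanDate, MemberID, Shelf} = {LoanDate, Shelf}, not the whole set, so LoanDate -> Shelf violates BCNF; decompose into {LoanDate, Shelf} and {AuthorID, LoanDate, MemberID}.
{LoanDate, Shelf} has no BCNF violation.
{AuthorID, LoanDate, MemberID} has no BCNF violation.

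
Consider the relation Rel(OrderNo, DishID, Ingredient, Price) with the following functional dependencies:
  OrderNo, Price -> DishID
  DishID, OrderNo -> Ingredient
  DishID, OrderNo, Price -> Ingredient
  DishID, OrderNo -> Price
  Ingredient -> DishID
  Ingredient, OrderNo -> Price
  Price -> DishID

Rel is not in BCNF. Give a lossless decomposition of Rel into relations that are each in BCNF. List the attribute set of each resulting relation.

Candidate keys of the original relation: {DishID, OrderNo}, {Ingredient, OrderNo}, {OrderNo, Price}.
{DishID, Ingredient, OrderNo, Price}: {Ingredient} determines {DishID, Ingredient} here but is not a superkey — split on Ingredient -> DishID, giving {DishID, Ingredient} and {Ingredient, OrderNo, Price}.
{DishID, Ingredient}: every determinant is a superkey — BCNF.
{Ingredient, OrderNo, Price}: every determinant is a superkey — BCNF.

{DishID, Ingredient}; {Ingredient, OrderNo, Price}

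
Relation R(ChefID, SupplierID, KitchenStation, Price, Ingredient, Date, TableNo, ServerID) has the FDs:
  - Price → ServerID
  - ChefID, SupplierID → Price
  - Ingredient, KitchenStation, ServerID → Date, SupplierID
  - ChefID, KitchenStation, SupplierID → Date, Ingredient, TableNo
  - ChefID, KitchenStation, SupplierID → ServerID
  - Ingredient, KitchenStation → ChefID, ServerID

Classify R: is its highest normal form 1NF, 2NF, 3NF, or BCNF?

1NF

Candidate keys: {ChefID, KitchenStation, SupplierID}, {Ingredient, KitchenStation}. Prime attributes: {ChefID, Ingredient, KitchenStation, SupplierID}.
For Price → ServerID we have {Price}⁺ = {Price, ServerID}; {Price} is not a superkey, so BCNF fails.
Price → ServerID determines the non-prime attribute {ServerID} from a non-superkey — 3NF is violated.
The proper key subset {ChefID, SupplierID} of {ChefID, KitchenStation, SupplierID} determines non-prime {Price, ServerID}, so the relation is not even in 2NF.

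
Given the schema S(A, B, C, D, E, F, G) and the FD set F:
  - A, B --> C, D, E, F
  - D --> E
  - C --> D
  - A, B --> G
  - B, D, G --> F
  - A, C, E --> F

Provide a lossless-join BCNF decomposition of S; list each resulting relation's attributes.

Candidate key of the original relation: {A, B}.
{A, B, C, D, E, F, G}: {D} determines {D, E} here but is not a superkey — split on D --> E, giving {D, E} and {A, B, C, D, F, G}.
{D, E} has no BCNF violation.
{A, B, C, D, F, G}: {C} determines {C, D} here but is not a superkey — split on C --> D, giving {C, D} and {A, B, C, F, G}.
{C, D} has no BCNF violation.
{A, B, C, F, G}: {A, C} determines {A, C, F} here but is not a superkey — split on A, C --> F, giving {A, C, F} and {A, B, C, G}.
{A, C, F} has no BCNF violation.
{A, B, C, G} has no BCNF violation.

{A, B, C, G}; {A, C, F}; {C, D}; {D, E}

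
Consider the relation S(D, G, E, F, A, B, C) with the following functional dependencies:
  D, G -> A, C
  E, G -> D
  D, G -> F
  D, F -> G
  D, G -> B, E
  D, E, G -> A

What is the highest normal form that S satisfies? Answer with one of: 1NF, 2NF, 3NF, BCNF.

BCNF

Candidate keys: {D, F}, {D, G}, {E, G}. Prime attributes: {D, E, F, G}.
The left-hand side of every FD is a superkey, so BCNF is satisfied.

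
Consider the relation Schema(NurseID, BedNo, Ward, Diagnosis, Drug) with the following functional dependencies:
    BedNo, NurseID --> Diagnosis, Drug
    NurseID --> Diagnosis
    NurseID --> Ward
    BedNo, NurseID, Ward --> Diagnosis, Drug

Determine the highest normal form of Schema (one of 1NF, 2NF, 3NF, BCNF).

1NF

Candidate key: {BedNo, NurseID}. Prime attributes: {BedNo, NurseID}.
NurseID --> Diagnosis: {NurseID}⁺ = {Diagnosis, NurseID, Ward}, which is not all of the attributes, so the left side is not a superkey — BCNF is violated.
NurseID --> Diagnosis determines the non-prime attribute {Diagnosis} from a non-superkey — 3NF is violated.
{NurseID} is a proper subset of the key {BedNo, NurseID}, and {NurseID}⁺ contains the non-prime attributes {Diagnosis, Ward} — a partial dependency, so 2NF is violated.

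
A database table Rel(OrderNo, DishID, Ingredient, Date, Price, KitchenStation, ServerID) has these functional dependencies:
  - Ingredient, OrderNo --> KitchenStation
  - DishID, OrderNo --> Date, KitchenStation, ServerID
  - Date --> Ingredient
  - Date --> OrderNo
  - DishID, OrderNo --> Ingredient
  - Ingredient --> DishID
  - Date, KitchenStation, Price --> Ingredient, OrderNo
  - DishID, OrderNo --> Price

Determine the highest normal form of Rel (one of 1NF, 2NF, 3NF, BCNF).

3NF

Candidate keys: {Date}, {DishID, OrderNo}, {Ingredient, OrderNo}. Prime attributes: {Date, DishID, Ingredient, OrderNo}.
Ingredient --> DishID breaks BCNF: {Ingredient}⁺ = {DishID, Ingredient}, so {Ingredient} is not a superkey.
Since {DishID} ⊆ prime attributes and every other non-superkey FD also has a prime right side, the schema is in 3NF.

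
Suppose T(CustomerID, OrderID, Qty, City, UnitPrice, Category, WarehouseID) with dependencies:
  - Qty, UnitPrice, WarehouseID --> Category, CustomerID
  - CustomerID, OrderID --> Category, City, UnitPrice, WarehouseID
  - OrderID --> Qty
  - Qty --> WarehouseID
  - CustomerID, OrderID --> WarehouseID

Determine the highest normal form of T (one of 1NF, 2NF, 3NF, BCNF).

Candidate keys: {CustomerID, OrderID}, {OrderID, UnitPrice}. Prime attributes: {CustomerID, OrderID, UnitPrice}.
For Qty, UnitPrice, WarehouseID --> Category, CustomerID we have {Qty, UnitPrice, WarehouseID}⁺ = {Category, CustomerID, Qty, UnitPrice, WarehouseID}; {Qty, UnitPrice, WarehouseID} is not a superkey, so BCNF fails.
Qty, UnitPrice, WarehouseID --> Category, CustomerID determines the non-prime attribute {Category} from a non-superkey — 3NF is violated.
{OrderID} is a proper subset of the key {CustomerID, OrderID}, and {OrderID}⁺ contains the non-prime attributes {Qty, WarehouseID} — a partial dependency, so 2NF is violated.

1NF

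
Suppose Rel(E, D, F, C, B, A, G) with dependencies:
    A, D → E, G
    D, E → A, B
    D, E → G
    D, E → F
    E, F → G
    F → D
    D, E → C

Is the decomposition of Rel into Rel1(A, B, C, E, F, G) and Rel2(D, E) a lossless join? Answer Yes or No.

No

The shared attributes are {E} and {E}⁺ = {E}.
Neither Rel1 nor Rel2 is contained in that closure, so the decomposition is lossy.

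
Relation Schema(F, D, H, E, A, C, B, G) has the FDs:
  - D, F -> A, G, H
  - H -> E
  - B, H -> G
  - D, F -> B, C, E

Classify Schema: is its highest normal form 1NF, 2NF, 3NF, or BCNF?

Candidate key: {D, F}. Prime attributes: {D, F}.
H -> E breaks BCNF: {H}⁺ = {E, H}, so {H} is not a superkey.
Because {E} is non-prime and the left side of H -> E is not a superkey, the relation is not in 3NF.
No proper subset of a key has a non-prime attribute in its closure, so there is no partial dependency; 2NF holds.

2NF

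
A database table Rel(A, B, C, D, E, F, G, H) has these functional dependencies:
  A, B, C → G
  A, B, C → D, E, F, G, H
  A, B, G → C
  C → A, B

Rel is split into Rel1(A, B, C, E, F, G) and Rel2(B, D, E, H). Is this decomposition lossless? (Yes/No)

Common attributes: {B, E}; their closure is {B, E}.
Rel1 ⊄ {B, E} and Rel2 ⊄ {B, E}, so the split is lossy.

No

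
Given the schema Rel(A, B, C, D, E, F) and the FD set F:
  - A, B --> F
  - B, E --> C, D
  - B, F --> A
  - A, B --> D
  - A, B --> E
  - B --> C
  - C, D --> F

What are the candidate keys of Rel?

{A, B}, {B, D}, {B, E}, {B, F}

Attributes never on any right-hand side: {B} — every candidate key must contain it.
{A, B}⁺ = {A, B, C, D, E, F} — all of the relation — so {A, B} is a candidate key.
{B, D}⁺ = {A, B, C, D, E, F} — all of the relation — so {B, D} is a candidate key.
{B, E}⁺ = {A, B, C, D, E, F} — all of the relation — so {B, E} is a candidate key.
{B, F}⁺ = {A, B, C, D, E, F} — all of the relation — so {B, F} is a candidate key.
No proper subset of any of these is a key, and no other minimal superkey exists.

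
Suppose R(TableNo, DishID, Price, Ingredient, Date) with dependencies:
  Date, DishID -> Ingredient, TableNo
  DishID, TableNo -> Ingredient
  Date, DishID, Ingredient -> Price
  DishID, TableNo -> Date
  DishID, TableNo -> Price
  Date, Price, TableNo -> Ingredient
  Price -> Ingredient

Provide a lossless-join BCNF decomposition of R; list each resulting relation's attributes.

Candidate keys of the original relation: {Date, DishID}, {DishID, TableNo}.
{Date, DishID, Ingredient, Price, TableNo}: {Date, Price, TableNo} determines {Date, Ingredient, Price, TableNo} here but is not a superkey — split on Date, Price, TableNo -> Ingredient, giving {Date, Ingredient, Price, TableNo} and {Date, DishID, Price, TableNo}.
{Date, Ingredient, Price, TableNo}: {Price} determines {Ingredient, Price} here but is not a superkey — split on Price -> Ingredient, giving {Ingredient, Price} and {Date, Price, TableNo}.
{Ingredient, Price} is in BCNF.
{Date, Price, TableNo} is in BCNF.
{Date, DishID, Price, TableNo} is in BCNF.

{Date, DishID, Price, TableNo}; {Ingredient, Price}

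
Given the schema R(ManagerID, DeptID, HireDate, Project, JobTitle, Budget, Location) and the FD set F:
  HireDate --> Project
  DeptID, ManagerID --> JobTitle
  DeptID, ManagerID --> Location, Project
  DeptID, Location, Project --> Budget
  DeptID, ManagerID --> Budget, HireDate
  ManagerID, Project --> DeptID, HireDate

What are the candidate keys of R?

Attributes never on any right-hand side: {ManagerID} — every candidate key must contain it.
Closure of {DeptID, ManagerID} is {Budget, DeptID, HireDate, JobTitle, Location, ManagerID, Project}, the whole schema; {DeptID, ManagerID} is a candidate key.
Closure of {HireDate, ManagerID} is {Budget, DeptID, HireDate, JobTitle, Location, ManagerID, Project}, the whole schema; {HireDate, ManagerID} is a candidate key.
Closure of {ManagerID, Project} is {Budget, DeptID, HireDate, JobTitle, Location, ManagerID, Project}, the whole schema; {ManagerID, Project} is a candidate key.
No proper subset of any of these is a key, and no other minimal superkey exists.

{DeptID, ManagerID}, {HireDate, ManagerID}, {ManagerID, Project}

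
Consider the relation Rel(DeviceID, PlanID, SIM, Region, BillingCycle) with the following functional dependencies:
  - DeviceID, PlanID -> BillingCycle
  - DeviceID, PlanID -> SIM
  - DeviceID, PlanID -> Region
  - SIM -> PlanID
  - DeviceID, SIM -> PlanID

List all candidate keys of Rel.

{DeviceID} never appears on the right of any FD, so every key must include it.
{DeviceID, PlanID}⁺ = {BillingCycle, DeviceID, PlanID, Region, SIM} — all of the relation — so {DeviceID, PlanID} is a candidate key.
{DeviceID, SIM}⁺ = {BillingCycle, DeviceID, PlanID, Region, SIM} — all of the relation — so {DeviceID, SIM} is a candidate key.
These are minimal and exhaustive — every other superkey contains one of them.

{DeviceID, PlanID}, {DeviceID, SIM}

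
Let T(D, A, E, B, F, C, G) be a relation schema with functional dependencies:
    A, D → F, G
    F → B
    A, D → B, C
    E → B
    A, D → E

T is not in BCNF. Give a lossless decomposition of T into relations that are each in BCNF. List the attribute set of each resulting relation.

{A, C, D, E, F, G}; {B, F}

Candidate key of the original relation: {A, D}.
{A, B, C, D, E, F, G}: {F} determines {B, F} here but is not a superkey — split on F → B, giving {B, F} and {A, C, D, E, F, G}.
{B, F} is in BCNF.
{A, C, D, E, F, G} is in BCNF.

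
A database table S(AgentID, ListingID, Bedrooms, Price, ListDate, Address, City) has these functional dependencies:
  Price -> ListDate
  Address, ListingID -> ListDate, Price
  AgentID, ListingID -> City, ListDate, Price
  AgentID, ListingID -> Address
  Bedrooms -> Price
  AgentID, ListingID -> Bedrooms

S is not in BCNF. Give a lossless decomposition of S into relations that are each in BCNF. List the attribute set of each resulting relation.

Candidate key of the original relation: {AgentID, ListingID}.
In {Address, AgentID, Bedrooms, City, ListDate, ListingID, Price}, {Price} is not a superkey ({Price}⁺ restricted to this set is {ListDate, Price}), so split on Price -> ListDate into {ListDate, Price} and {Address, AgentID, Bedrooms, City, ListingID, Price}.
{ListDate, Price} is in BCNF.
In {Address, AgentID, Bedrooms, City, ListingID, Price}, {Address, ListingID} is not a superkey ({Address, ListingID}⁺ restricted to this set is {Address, ListingID, Price}), so split on Address, ListingID -> Price into {Address, ListingID, Price} and {Address, AgentID, Bedrooms, City, ListingID}.
{Address, ListingID, Price} is in BCNF.
{Address, AgentID, Bedrooms, City, ListingID} is in BCNF.

{Address, AgentID, Bedrooms, City, ListingID}; {Address, ListingID, Price}; {ListDate, Price}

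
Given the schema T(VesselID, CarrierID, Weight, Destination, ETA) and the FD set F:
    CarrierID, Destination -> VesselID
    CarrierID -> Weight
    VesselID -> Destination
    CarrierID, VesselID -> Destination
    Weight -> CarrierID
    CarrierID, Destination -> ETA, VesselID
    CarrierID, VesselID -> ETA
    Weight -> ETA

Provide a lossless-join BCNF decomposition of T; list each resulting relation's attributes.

{CarrierID, ETA, Weight}; {CarrierID, VesselID}; {Destination, VesselID}

Candidate keys of the original relation: {CarrierID, Destination}, {CarrierID, VesselID}, {Destination, Weight}, {VesselID, Weight}.
Within {CarrierID, Destination, ETA, VesselID, Weight}: {CarrierID}⁺ ∩ {CarrierID, Destination, ETA, VesselID, Weight} = {CarrierID, ETA, Weight}, not the whole set, so CarrierID -> ETA, Weight violates BCNF; decompose into {CarrierID, ETA, Weight} and {CarrierID, Destination, VesselID}.
{CarrierID, ETA, Weight}: every determinant is a superkey — BCNF.
Within {CarrierID, Destination, VesselID}: {VesselID}⁺ ∩ {CarrierID, Destination, VesselID} = {Destination, VesselID}, not the whole set, so VesselID -> Destination violates BCNF; decompose into {Destination, VesselID} and {CarrierID, VesselID}.
{Destination, VesselID}: every determinant is a superkey — BCNF.
{CarrierID, VesselID}: every determinant is a superkey — BCNF.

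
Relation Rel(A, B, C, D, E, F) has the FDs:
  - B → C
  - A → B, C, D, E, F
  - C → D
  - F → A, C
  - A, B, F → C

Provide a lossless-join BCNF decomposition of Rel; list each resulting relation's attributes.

Candidate keys of the original relation: {A}, {F}.
Within {A, B, C, D, E, F}: {B}⁺ ∩ {A, B, C, D, E, F} = {B, C, D}, not the whole set, so B → C, D violates BCNF; decompose into {B, C, D} and {A, B, E, F}.
Within {B, C, D}: {C}⁺ ∩ {B, C, D} = {C, D}, not the whole set, so C → D violates BCNF; decompose into {C, D} and {B, C}.
{C, D} has no BCNF violation.
{B, C} has no BCNF violation.
{A, B, E, F} has no BCNF violation.

{A, B, E, F}; {B, C}; {C, D}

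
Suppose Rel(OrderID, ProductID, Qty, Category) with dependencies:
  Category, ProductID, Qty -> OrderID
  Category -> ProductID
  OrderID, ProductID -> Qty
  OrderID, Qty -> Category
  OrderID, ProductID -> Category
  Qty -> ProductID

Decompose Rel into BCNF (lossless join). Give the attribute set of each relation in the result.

{Category, OrderID, Qty}; {Category, ProductID}

Candidate keys of the original relation: {Category, OrderID}, {Category, Qty}, {OrderID, ProductID}, {OrderID, Qty}.
{Category, OrderID, ProductID, Qty}: {Category} determines {Category, ProductID} here but is not a superkey — split on Category -> ProductID, giving {Category, ProductID} and {Category, OrderID, Qty}.
{Category, ProductID} is in BCNF.
{Category, OrderID, Qty} is in BCNF.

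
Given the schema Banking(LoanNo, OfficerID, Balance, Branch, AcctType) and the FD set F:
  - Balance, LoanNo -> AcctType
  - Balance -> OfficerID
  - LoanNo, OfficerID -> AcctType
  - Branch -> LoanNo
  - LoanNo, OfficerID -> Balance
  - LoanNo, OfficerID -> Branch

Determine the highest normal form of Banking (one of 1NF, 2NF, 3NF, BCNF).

3NF

Candidate keys: {Balance, Branch}, {Balance, LoanNo}, {Branch, OfficerID}, {LoanNo, OfficerID}. Prime attributes: {Balance, Branch, LoanNo, OfficerID}.
For Balance -> OfficerID we have {Balance}⁺ = {Balance, OfficerID}; {Balance} is not a superkey, so BCNF fails.
Since {OfficerID} ⊆ prime attributes and every other non-superkey FD also has a prime right side, the schema is in 3NF.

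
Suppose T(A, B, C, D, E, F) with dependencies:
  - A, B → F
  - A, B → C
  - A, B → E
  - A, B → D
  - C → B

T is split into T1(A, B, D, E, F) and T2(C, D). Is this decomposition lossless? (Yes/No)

No

T1 ∩ T2 = {D}; its closure under F is {D}.
T1 ⊄ {D} and T2 ⊄ {D}, so the split is lossy.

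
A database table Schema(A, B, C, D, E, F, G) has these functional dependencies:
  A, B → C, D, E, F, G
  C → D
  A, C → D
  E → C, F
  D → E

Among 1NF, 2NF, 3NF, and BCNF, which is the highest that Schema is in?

2NF

Candidate key: {A, B}. Prime attributes: {A, B}.
For C → D we have {C}⁺ = {C, D, E, F}; {C} is not a superkey, so BCNF fails.
C → D has non-prime {D} on the right and a non-superkey on the left, so 3NF fails.
Checking every proper subset of each key, none determines a non-prime attribute — 2NF is satisfied.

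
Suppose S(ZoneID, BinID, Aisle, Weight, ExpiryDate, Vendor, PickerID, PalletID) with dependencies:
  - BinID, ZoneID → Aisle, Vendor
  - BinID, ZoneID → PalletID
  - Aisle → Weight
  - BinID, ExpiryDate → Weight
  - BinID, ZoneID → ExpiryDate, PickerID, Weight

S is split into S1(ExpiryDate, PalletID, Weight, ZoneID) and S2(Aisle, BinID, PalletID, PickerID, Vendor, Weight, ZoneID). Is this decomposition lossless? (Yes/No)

Common attributes: {PalletID, Weight, ZoneID}; their closure is {PalletID, Weight, ZoneID}.
S1 ⊄ {PalletID, Weight, ZoneID} and S2 ⊄ {PalletID, Weight, ZoneID}, so the split is lossy.

No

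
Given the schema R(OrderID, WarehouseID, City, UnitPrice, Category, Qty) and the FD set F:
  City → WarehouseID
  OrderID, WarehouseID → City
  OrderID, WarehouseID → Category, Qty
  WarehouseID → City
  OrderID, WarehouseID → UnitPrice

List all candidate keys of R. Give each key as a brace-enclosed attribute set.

{City, OrderID}, {OrderID, WarehouseID}

Attributes never on any right-hand side: {OrderID} — every candidate key must contain it.
{City, OrderID}⁺ = {Category, City, OrderID, Qty, UnitPrice, WarehouseID} — all of the relation — so {City, OrderID} is a candidate key.
{OrderID, WarehouseID}⁺ = {Category, City, OrderID, Qty, UnitPrice, WarehouseID} — all of the relation — so {OrderID, WarehouseID} is a candidate key.
These are minimal and exhaustive — every other superkey contains one of them.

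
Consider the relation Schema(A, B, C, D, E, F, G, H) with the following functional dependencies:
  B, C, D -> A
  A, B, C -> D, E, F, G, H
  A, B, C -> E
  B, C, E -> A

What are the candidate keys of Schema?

{A, B, C}, {B, C, D}, {B, C, E}

No FD produces {B, C}, so they must be in every candidate key.
{A, B, C} is a candidate key since {A, B, C}⁺ = {A, B, C, D, E, F, G, H} covers every attribute.
{B, C, D} is a candidate key since {B, C, D}⁺ = {A, B, C, D, E, F, G, H} covers every attribute.
{B, C, E} is a candidate key since {B, C, E}⁺ = {A, B, C, D, E, F, G, H} covers every attribute.
No proper subset of any of these is a key, and no other minimal superkey exists.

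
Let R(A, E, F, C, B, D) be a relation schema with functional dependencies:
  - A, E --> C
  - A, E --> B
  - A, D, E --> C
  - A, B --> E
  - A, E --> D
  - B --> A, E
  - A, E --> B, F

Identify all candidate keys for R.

{A, E}, {B}

{B}⁺ = {A, B, C, D, E, F} — all of the relation — so {B} is a candidate key.
{A, E}⁺ = {A, B, C, D, E, F} — all of the relation — so {A, E} is a candidate key.
Any other superkey properly contains one of these, so there are no further candidate keys.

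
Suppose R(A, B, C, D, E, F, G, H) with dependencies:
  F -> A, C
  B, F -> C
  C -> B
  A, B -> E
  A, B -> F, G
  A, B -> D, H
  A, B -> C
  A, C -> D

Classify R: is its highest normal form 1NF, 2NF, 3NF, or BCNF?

3NF

Candidate keys: {A, B}, {A, C}, {F}. Prime attributes: {A, B, C, F}.
C -> B breaks BCNF: {C}⁺ = {B, C}, so {C} is not a superkey.
But every attribute on its right side ({B}) is prime, and the same holds for every other non-superkey FD, so 3NF still holds.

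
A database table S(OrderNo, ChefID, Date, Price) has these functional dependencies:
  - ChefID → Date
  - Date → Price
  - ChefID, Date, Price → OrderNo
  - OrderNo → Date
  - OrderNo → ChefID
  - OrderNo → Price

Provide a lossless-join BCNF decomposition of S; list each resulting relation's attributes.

{ChefID, Date, OrderNo}; {Date, Price}

Candidate keys of the original relation: {ChefID}, {OrderNo}.
In {ChefID, Date, OrderNo, Price}, {Date} is not a superkey ({Date}⁺ restricted to this set is {Date, Price}), so split on Date → Price into {Date, Price} and {ChefID, Date, OrderNo}.
{Date, Price} has no BCNF violation.
{ChefID, Date, OrderNo} has no BCNF violation.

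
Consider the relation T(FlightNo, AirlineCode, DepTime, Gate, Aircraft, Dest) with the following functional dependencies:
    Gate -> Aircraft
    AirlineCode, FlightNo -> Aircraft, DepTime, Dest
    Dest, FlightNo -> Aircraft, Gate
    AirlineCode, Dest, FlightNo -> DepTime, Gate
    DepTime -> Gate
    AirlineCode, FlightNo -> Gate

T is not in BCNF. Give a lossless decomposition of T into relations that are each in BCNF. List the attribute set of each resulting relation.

Candidate key of the original relation: {AirlineCode, FlightNo}.
{Aircraft, AirlineCode, DepTime, Dest, FlightNo, Gate}: {Gate} determines {Aircraft, Gate} here but is not a superkey — split on Gate -> Aircraft, giving {Aircraft, Gate} and {AirlineCode, DepTime, Dest, FlightNo, Gate}.
{Aircraft, Gate}: every determinant is a superkey — BCNF.
{AirlineCode, DepTime, Dest, FlightNo, Gate}: {Dest, FlightNo} determines {Dest, FlightNo, Gate} here but is not a superkey — split on Dest, FlightNo -> Gate, giving {Dest, FlightNo, Gate} and {AirlineCode, DepTime, Dest, FlightNo}.
{Dest, FlightNo, Gate}: every determinant is a superkey — BCNF.
{AirlineCode, DepTime, Dest, FlightNo}: every determinant is a superkey — BCNF.

{Aircraft, Gate}; {AirlineCode, DepTime, Dest, FlightNo}; {Dest, FlightNo, Gate}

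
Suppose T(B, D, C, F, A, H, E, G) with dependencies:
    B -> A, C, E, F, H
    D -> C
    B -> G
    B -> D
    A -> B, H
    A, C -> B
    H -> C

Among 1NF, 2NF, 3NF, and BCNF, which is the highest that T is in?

2NF

Candidate keys: {A}, {B}. Prime attributes: {A, B}.
D -> C breaks BCNF: {D}⁺ = {C, D}, so {D} is not a superkey.
D -> C determines the non-prime attribute {C} from a non-superkey — 3NF is violated.
All keys have size 1, which rules out partial dependencies — 2NF is satisfied.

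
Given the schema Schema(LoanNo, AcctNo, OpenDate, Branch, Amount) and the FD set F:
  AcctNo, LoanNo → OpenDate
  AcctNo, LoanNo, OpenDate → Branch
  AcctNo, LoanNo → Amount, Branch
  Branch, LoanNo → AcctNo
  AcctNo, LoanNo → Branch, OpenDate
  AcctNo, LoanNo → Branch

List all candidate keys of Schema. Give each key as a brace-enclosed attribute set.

{AcctNo, LoanNo}, {Branch, LoanNo}

No FD produces {LoanNo}, so it must be in every candidate key.
Closure of {AcctNo, LoanNo} is {AcctNo, Amount, Branch, LoanNo, OpenDate}, the whole schema; {AcctNo, LoanNo} is a candidate key.
Closure of {Branch, LoanNo} is {AcctNo, Amount, Branch, LoanNo, OpenDate}, the whole schema; {Branch, LoanNo} is a candidate key.
Any other superkey properly contains one of these, so there are no further candidate keys.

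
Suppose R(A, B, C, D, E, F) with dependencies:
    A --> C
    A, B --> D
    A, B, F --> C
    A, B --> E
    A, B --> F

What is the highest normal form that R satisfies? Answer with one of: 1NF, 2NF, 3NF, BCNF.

1NF

Candidate key: {A, B}. Prime attributes: {A, B}.
For A --> C we have {A}⁺ = {A, C}; {A} is not a superkey, so BCNF fails.
Because {C} is non-prime and the left side of A --> C is not a superkey, the relation is not in 3NF.
{A} is a proper subset of the key {A, B}, and {A}⁺ contains the non-prime attribute {C} — a partial dependency, so 2NF is violated.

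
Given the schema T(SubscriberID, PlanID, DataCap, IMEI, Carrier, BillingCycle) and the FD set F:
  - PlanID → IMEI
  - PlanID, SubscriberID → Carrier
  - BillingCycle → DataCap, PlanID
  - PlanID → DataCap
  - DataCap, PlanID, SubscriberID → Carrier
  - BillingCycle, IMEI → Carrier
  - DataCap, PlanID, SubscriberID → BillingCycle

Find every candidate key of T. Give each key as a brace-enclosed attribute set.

{SubscriberID} never appears on the right of any FD, so every key must include it.
{BillingCycle, SubscriberID} is a candidate key since {BillingCycle, SubscriberID}⁺ = {BillingCycle, Carrier, DataCap, IMEI, PlanID, SubscriberID} covers every attribute.
{PlanID, SubscriberID} is a candidate key since {PlanID, SubscriberID}⁺ = {BillingCycle, Carrier, DataCap, IMEI, PlanID, SubscriberID} covers every attribute.
These are minimal and exhaustive — every other superkey contains one of them.

{BillingCycle, SubscriberID}, {PlanID, SubscriberID}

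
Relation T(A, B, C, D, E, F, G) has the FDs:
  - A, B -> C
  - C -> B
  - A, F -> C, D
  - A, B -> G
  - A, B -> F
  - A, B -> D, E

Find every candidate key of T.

{A, B}, {A, C}, {A, F}

Attributes never on any right-hand side: {A} — every candidate key must contain it.
{A, B} is a candidate key since {A, B}⁺ = {A, B, C, D, E, F, G} covers every attribute.
{A, C} is a candidate key since {A, C}⁺ = {A, B, C, D, E, F, G} covers every attribute.
{A, F} is a candidate key since {A, F}⁺ = {A, B, C, D, E, F, G} covers every attribute.
These are minimal and exhaustive — every other superkey contains one of them.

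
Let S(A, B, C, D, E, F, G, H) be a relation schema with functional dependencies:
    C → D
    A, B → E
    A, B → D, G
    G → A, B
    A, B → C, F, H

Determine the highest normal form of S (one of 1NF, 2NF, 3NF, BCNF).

2NF

Candidate keys: {A, B}, {G}. Prime attributes: {A, B, G}.
C → D: {C}⁺ = {C, D}, which is not all of the attributes, so the left side is not a superkey — BCNF is violated.
C → D has non-prime {D} on the right and a non-superkey on the left, so 3NF fails.
Checking every proper subset of each key, none determines a non-prime attribute — 2NF is satisfied.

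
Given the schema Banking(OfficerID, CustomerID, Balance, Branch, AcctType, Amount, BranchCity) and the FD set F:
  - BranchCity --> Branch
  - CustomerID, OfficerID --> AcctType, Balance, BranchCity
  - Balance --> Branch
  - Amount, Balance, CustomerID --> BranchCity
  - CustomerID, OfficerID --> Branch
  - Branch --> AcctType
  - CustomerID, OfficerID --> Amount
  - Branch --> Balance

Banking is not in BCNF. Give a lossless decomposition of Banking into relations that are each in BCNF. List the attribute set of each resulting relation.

Candidate key of the original relation: {CustomerID, OfficerID}.
{AcctType, Amount, Balance, Branch, BranchCity, CustomerID, OfficerID}: {BranchCity} determines {AcctType, Balance, Branch, BranchCity} here but is not a superkey — split on BranchCity --> AcctType, Balance, Branch, giving {AcctType, Balance, Branch, BranchCity} and {Amount, BranchCity, CustomerID, OfficerID}.
{AcctType, Balance, Branch, BranchCity}: {Balance} determines {AcctType, Balance, Branch} here but is not a superkey — split on Balance --> AcctType, Branch, giving {AcctType, Balance, Branch} and {Balance, BranchCity}.
{AcctType, Balance, Branch} is in BCNF.
{Balance, BranchCity} is in BCNF.
{Amount, BranchCity, CustomerID, OfficerID} is in BCNF.

{AcctType, Balance, Branch}; {Amount, BranchCity, CustomerID, OfficerID}; {Balance, BranchCity}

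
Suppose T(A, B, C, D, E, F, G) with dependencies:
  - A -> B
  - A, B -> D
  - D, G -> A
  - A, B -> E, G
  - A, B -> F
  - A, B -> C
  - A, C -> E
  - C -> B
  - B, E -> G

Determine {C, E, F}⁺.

Start with {C, E, F}.
C -> B applies; add {B} → now {B, C, E, F}.
B, E -> G applies; add {G} → now {B, C, E, F, G}.
No further FD applies.

{B, C, E, F, G}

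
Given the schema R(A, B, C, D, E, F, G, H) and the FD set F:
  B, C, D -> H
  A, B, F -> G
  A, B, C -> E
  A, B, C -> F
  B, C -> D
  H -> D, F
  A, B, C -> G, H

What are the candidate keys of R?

{A, B, C}

No FD produces {A, B, C}, so they must be in every candidate key.
Closure of {A, B, C} is {A, B, C, D, E, F, G, H}, the whole schema; {A, B, C} is a candidate key.
No smaller or unrelated set reaches every attribute, so there are no other keys.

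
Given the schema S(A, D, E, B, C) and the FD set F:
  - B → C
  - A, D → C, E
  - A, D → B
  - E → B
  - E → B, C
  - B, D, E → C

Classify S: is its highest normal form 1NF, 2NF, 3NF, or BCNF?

2NF

Candidate key: {A, D}. Prime attributes: {A, D}.
For B → C we have {B}⁺ = {B, C}; {B} is not a superkey, so BCNF fails.
B → C has non-prime {C} on the right and a non-superkey on the left, so 3NF fails.
Checking every proper subset of each key, none determines a non-prime attribute — 2NF is satisfied.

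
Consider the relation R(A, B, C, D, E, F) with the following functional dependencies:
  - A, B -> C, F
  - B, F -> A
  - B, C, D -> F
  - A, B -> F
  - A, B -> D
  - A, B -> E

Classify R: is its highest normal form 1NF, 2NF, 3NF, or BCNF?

Candidate keys: {A, B}, {B, C, D}, {B, F}. Prime attributes: {A, B, C, D, F}.
Each dependency's left side is a superkey — BCNF holds.

BCNF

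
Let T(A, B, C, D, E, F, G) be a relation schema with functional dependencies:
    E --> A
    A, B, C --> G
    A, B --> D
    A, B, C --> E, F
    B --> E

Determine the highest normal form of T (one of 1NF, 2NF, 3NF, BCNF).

Candidate key: {B, C}. Prime attributes: {B, C}.
For E --> A we have {E}⁺ = {A, E}; {E} is not a superkey, so BCNF fails.
E --> A determines the non-prime attribute {A} from a non-superkey — 3NF is violated.
{B} is a proper subset of the key {B, C}, and {B}⁺ contains the non-prime attributes {A, D, E} — a partial dependency, so 2NF is violated.

1NF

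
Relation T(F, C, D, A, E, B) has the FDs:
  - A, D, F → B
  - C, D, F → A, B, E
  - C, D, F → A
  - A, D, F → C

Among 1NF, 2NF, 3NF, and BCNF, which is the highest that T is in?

Candidate keys: {A, D, F}, {C, D, F}. Prime attributes: {A, C, D, F}.
Each dependency's left side is a superkey — BCNF holds.

BCNF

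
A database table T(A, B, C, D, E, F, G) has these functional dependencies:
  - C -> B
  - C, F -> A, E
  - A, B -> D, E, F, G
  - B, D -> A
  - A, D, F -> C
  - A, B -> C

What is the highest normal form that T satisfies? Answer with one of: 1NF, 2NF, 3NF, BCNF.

3NF

Candidate keys: {A, B}, {A, C}, {A, D, F}, {B, D}, {C, D}, {C, F}. Prime attributes: {A, B, C, D, F}.
C -> B breaks BCNF: {C}⁺ = {B, C}, so {C} is not a superkey.
Since {B} ⊆ prime attributes and every other non-superkey FD also has a prime right side, the schema is in 3NF.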